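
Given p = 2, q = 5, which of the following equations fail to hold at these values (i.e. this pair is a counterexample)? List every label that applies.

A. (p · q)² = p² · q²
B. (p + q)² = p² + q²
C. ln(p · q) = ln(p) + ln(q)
Evaluating each claim at the given values:
A. LHS = 100, RHS = 100 → holds here (LHS = RHS)
B. LHS = 49, RHS = 29 → fails here (LHS ≠ RHS)
C. LHS = ln(10) ≈ 2.303, RHS = ln(2) + ln(5) ≈ 2.303 → holds here (LHS = RHS)

Answer: B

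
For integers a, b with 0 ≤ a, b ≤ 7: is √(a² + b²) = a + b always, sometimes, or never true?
Sometimes true

It holds at (a, b) = (5, 0) (both sides equal 5), but fails at (a, b) = (3, 1) (LHS = √(10) ≈ 3.162, RHS = 4).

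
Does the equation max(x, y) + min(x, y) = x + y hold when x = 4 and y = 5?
Holds

Substituting x = 4, y = 5:

LHS = max(4, 5) + min(4, 5) = 9
RHS = 4 + 5 = 9

LHS = RHS, so the equation holds at this point.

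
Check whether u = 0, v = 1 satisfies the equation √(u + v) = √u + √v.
Substituting u = 0, v = 1:

LHS = √(0 + 1) = 1
RHS = √0 + √1 = 1

LHS = RHS, so the equation holds at this point.

Answer: Holds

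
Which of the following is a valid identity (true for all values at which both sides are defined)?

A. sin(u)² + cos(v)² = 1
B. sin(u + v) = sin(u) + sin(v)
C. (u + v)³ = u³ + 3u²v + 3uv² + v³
A: fails at (4, 5) — LHS = cos(5)² + sin(4)² ≈ 0.6532, RHS = 1.
B: fails at (2, 4) — LHS = sin(6) ≈ -0.2794, RHS = sin(4) + sin(2) ≈ 0.1525.
C: holds — e.g. at (3, 5), both sides equal 512.

Answer: C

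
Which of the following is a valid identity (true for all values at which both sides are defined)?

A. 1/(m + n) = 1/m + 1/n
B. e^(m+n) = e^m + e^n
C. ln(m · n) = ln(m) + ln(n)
A: fails at (2, 2) — LHS = 1/4, RHS = 1.
B: fails at (2, 2) — LHS = e^4 ≈ 54.6, RHS = 2·e^2 ≈ 14.78.
C: holds — e.g. at (1, 3), both sides equal ln(3) ≈ 1.099.

Answer: C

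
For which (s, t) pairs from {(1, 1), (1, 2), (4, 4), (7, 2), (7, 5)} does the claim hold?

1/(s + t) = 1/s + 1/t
None

Testing each pair:
(1, 1): LHS = 1/2, RHS = 2 → fails
(1, 2): LHS = 1/3, RHS = 3/2 → fails
(4, 4): LHS = 1/8, RHS = 1/2 → fails
(7, 2): LHS = 1/9, RHS = 9/14 → fails
(7, 5): LHS = 1/12, RHS = 12/35 → fails

No pair satisfies the claim.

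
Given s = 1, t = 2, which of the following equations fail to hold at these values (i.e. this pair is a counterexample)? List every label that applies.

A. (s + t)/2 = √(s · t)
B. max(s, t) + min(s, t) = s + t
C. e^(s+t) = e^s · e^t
A

Evaluating each claim at the given values:
A. LHS = 3/2, RHS = √(2) ≈ 1.414 → fails here (LHS ≠ RHS)
B. LHS = 3, RHS = 3 → holds here (LHS = RHS)
C. LHS = e^3 ≈ 20.09, RHS = e^3 ≈ 20.09 → holds here (LHS = RHS)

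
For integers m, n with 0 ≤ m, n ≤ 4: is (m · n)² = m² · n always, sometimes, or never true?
Sometimes true

It holds at (m, n) = (3, 1) (both sides equal 9), but fails at (m, n) = (3, 4) (LHS = 144, RHS = 36).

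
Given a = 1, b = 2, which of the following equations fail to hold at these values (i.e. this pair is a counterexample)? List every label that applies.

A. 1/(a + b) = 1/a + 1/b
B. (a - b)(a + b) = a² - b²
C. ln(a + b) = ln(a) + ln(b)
Evaluating each claim at the given values:
A. LHS = 1/3, RHS = 3/2 → fails here (LHS ≠ RHS)
B. LHS = -3, RHS = -3 → holds here (LHS = RHS)
C. LHS = ln(3) ≈ 1.099, RHS = ln(2) ≈ 0.6931 → fails here (LHS ≠ RHS)

Answer: A, C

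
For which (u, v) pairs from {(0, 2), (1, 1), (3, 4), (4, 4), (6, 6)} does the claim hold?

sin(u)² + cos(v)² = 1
(1, 1), (4, 4), (6, 6)

Testing each pair:
(0, 2): LHS = cos(2)² ≈ 0.1732, RHS = 1 → fails
(1, 1): LHS = cos(1)² + sin(1)² = 1, RHS = 1 → holds
(3, 4): LHS = sin(3)² + cos(4)² ≈ 0.4472, RHS = 1 → fails
(4, 4): LHS = cos(4)² + sin(4)² = 1, RHS = 1 → holds
(6, 6): LHS = sin(6)² + cos(6)² = 1, RHS = 1 → holds

3 of 5 pairs satisfy the claim.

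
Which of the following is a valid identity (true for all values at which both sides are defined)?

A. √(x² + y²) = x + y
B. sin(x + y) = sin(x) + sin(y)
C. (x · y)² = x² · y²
A: fails at (2, 7) — LHS = √(53) ≈ 7.28, RHS = 9.
B: fails at (4, 6) — LHS = sin(10) ≈ -0.544, RHS = sin(4) + sin(6) ≈ -1.036.
C: holds — e.g. at (1, 1), both sides equal 1.

Answer: C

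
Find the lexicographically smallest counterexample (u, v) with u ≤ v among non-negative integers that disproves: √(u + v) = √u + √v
At (0, 2): both sides equal √(2) ≈ 1.414, so it holds there.
At (0, 6): both sides equal √(6) ≈ 2.449, so it holds there.

Substituting (1, 1) into the claim:
LHS = √(1 + 1) = √(2) ≈ 1.414
RHS = √1 + √1 = 2

Since LHS ≠ RHS, this pair disproves the claim, and no lexicographically smaller pair (u ≤ v, non-negative integers) does.

For instance (5, 6) is also a counterexample (LHS = √(11) ≈ 3.317, RHS = √(5) + √(6) ≈ 4.686), but it's lexicographically larger.

Answer: (u, v) = (1, 1)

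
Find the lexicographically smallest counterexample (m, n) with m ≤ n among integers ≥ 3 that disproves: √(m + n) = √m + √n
Substituting (3, 3) into the claim:
LHS = √(3 + 3) = √(6) ≈ 2.449
RHS = √3 + √3 = 2·√(3) ≈ 3.464

Since LHS ≠ RHS, this pair disproves the claim, and no lexicographically smaller pair (m ≤ n, integers ≥ 3) does.

For instance (4, 6) is also a counterexample (LHS = √(10) ≈ 3.162, RHS = 2 + √(6) ≈ 4.449), but it's lexicographically larger.

Answer: (m, n) = (3, 3)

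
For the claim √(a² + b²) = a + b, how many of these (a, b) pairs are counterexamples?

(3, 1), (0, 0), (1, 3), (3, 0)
Testing each pair:
(3, 1): LHS = √(10) ≈ 3.162, RHS = 4 → counterexample
(0, 0): LHS = 0, RHS = 0 → satisfies claim
(1, 3): LHS = √(10) ≈ 3.162, RHS = 4 → counterexample
(3, 0): LHS = 3, RHS = 3 → satisfies claim

That makes 2 counterexamples.

Answer: 2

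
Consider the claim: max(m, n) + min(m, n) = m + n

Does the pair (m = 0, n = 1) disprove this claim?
No

Substituting m = 0, n = 1:
LHS = max(0, 1) + min(0, 1) = 1
RHS = 0 + 1 = 1

The sides agree, so this pair does not disprove the claim.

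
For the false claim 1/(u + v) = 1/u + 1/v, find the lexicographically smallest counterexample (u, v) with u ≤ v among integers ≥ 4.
Substituting (4, 4) into the claim:
LHS = 1/(4 + 4) = 1/8
RHS = 1/4 + 1/4 = 1/2

Since LHS ≠ RHS, this pair disproves the claim, and no lexicographically smaller pair (u ≤ v, integers ≥ 4) does.

For instance (5, 6) is also a counterexample (LHS = 1/11, RHS = 11/30), but it's lexicographically larger.

Answer: (u, v) = (4, 4)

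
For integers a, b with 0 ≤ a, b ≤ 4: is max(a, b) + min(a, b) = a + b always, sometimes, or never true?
The identity holds for every pair in the range. For instance at (a, b) = (4, 0): both sides equal 4.

Answer: Always true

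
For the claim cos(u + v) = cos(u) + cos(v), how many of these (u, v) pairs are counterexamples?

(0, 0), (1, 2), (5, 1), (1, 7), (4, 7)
Testing each pair:
(0, 0): LHS = 1, RHS = 2 → counterexample
(1, 2): LHS = cos(3) ≈ -0.99, RHS = cos(2) + cos(1) ≈ 0.1242 → counterexample
(5, 1): LHS = cos(6) ≈ 0.9602, RHS = cos(5) + cos(1) ≈ 0.824 → counterexample
(1, 7): LHS = cos(8) ≈ -0.1455, RHS = cos(1) + cos(7) ≈ 1.294 → counterexample
(4, 7): LHS = cos(11) ≈ 0.004426, RHS = cos(4) + cos(7) ≈ 0.1003 → counterexample

That makes 5 counterexamples.

Answer: 5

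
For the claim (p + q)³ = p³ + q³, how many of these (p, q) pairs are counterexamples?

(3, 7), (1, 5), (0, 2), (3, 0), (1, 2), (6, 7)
Testing each pair:
(3, 7): LHS = 1000, RHS = 370 → counterexample
(1, 5): LHS = 216, RHS = 126 → counterexample
(0, 2): LHS = 8, RHS = 8 → satisfies claim
(3, 0): LHS = 27, RHS = 27 → satisfies claim
(1, 2): LHS = 27, RHS = 9 → counterexample
(6, 7): LHS = 2197, RHS = 559 → counterexample

That makes 4 counterexamples.

Answer: 4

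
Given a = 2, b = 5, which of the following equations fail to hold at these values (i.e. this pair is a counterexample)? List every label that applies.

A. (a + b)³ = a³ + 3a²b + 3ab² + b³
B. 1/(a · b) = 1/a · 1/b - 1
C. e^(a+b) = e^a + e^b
B, C

Evaluating each claim at the given values:
A. LHS = 343, RHS = 343 → holds here (LHS = RHS)
B. LHS = 1/10, RHS = -9/10 → fails here (LHS ≠ RHS)
C. LHS = e^7 ≈ 1097, RHS = e^2 + e^5 ≈ 155.8 → fails here (LHS ≠ RHS)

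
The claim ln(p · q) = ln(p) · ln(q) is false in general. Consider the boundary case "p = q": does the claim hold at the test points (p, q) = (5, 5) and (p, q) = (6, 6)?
No, fails at both test points

At (5, 5): LHS = ln(25) ≈ 3.219 ≠ RHS = ln(5)² ≈ 2.59
At (6, 6): LHS = ln(36) ≈ 3.584 ≠ RHS = ln(6)² ≈ 3.21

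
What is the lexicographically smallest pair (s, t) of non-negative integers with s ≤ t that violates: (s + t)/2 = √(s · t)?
At (0, 0): both sides equal 0, so it holds there.

Substituting (0, 1) into the claim:
LHS = (0 + 1)/2 = 1/2
RHS = √(0 · 1) = 0

Since LHS ≠ RHS, this pair disproves the claim, and no lexicographically smaller pair (s ≤ t, non-negative integers) does.

For instance (1, 5) is also a counterexample (LHS = 3, RHS = √(5) ≈ 2.236), but it's lexicographically larger.

Answer: (s, t) = (0, 1)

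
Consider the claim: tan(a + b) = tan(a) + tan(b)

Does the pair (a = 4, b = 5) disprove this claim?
Substituting a = 4, b = 5:
LHS = tan(4 + 5) = tan(9) ≈ -0.4523
RHS = tan(4) + tan(5) ≈ -2.223

Since LHS ≠ RHS, this pair disproves the claim.

Answer: Yes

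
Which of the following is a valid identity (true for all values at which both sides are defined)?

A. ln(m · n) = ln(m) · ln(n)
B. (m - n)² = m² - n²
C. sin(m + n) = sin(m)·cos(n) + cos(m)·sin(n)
A: fails at (2, 4) — LHS = ln(8) ≈ 2.079, RHS = ln(2)·ln(4) ≈ 0.9609.
B: fails at (2, 3) — LHS = 1, RHS = -5.
C: holds — e.g. at (3, 3), both sides equal sin(6) ≈ -0.2794.

Answer: C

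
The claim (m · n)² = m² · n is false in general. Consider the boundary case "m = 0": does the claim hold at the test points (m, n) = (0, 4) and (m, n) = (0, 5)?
Yes, holds at both test points

At (0, 4): LHS = 0, RHS = 0 → equal
At (0, 5): LHS = 0, RHS = 0 → equal

So the claim does hold at both of these boundary points, even though it is not an identity.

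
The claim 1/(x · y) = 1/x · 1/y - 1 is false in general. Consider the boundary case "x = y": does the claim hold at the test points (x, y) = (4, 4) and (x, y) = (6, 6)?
No, fails at both test points

At (4, 4): LHS = 1/16 ≠ RHS = -15/16
At (6, 6): LHS = 1/36 ≠ RHS = -35/36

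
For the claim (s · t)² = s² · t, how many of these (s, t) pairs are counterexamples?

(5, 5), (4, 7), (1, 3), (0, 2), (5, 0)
Testing each pair:
(5, 5): LHS = 625, RHS = 125 → counterexample
(4, 7): LHS = 784, RHS = 112 → counterexample
(1, 3): LHS = 9, RHS = 3 → counterexample
(0, 2): LHS = 0, RHS = 0 → satisfies claim
(5, 0): LHS = 0, RHS = 0 → satisfies claim

That makes 3 counterexamples.

Answer: 3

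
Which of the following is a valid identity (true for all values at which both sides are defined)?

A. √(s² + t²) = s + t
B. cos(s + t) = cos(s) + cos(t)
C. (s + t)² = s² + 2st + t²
C

A: fails at (2, 2) — LHS = 2·√(2) ≈ 2.828, RHS = 4.
B: fails at (1, 1) — LHS = cos(2) ≈ -0.4161, RHS = 2·cos(1) ≈ 1.081.
C: holds — e.g. at (2, 4), both sides equal 36.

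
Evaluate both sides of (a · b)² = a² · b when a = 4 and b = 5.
LHS = (4 · 5)² = 400
RHS = 4² · 5 = 80

LHS ≠ RHS, so the equation does not hold here.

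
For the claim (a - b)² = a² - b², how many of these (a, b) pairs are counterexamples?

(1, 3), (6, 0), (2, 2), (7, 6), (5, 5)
Testing each pair:
(1, 3): LHS = 4, RHS = -8 → counterexample
(6, 0): LHS = 36, RHS = 36 → satisfies claim
(2, 2): LHS = 0, RHS = 0 → satisfies claim
(7, 6): LHS = 1, RHS = 13 → counterexample
(5, 5): LHS = 0, RHS = 0 → satisfies claim

That makes 2 counterexamples.

Answer: 2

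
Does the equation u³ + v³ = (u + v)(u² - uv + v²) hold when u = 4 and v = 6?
Holds

Substituting u = 4, v = 6:

LHS = 4³ + 6³ = 280
RHS = (4 + 6)(4² - 4·6 + 6²) = 280

LHS = RHS, so the equation holds at this point.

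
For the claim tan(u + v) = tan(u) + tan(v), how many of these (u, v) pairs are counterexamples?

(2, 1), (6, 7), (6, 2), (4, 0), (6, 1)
4

Testing each pair:
(2, 1): LHS = tan(3) ≈ -0.1425, RHS = tan(2) + tan(1) ≈ -0.6276 → counterexample
(6, 7): LHS = tan(13) ≈ 0.463, RHS = tan(6) + tan(7) ≈ 0.5804 → counterexample
(6, 2): LHS = tan(8) ≈ -6.8, RHS = tan(2) + tan(6) ≈ -2.476 → counterexample
(4, 0): LHS = tan(4) ≈ 1.158, RHS = tan(4) ≈ 1.158 → satisfies claim
(6, 1): LHS = tan(7) ≈ 0.8714, RHS = tan(6) + tan(1) ≈ 1.266 → counterexample

That makes 4 counterexamples.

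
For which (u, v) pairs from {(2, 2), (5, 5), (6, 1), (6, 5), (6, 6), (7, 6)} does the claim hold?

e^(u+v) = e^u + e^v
None

Testing each pair:
(2, 2): LHS = e^4 ≈ 54.6, RHS = 2·e^2 ≈ 14.78 → fails
(5, 5): LHS = e^10 ≈ 22026.5, RHS = 2·e^5 ≈ 296.8 → fails
(6, 1): LHS = e^7 ≈ 1097, RHS = e + e^6 ≈ 406.1 → fails
(6, 5): LHS = e^11 ≈ 59874.1, RHS = e^5 + e^6 ≈ 551.8 → fails
(6, 6): LHS = e^12 ≈ 162754.8, RHS = 2·e^6 ≈ 806.9 → fails
(7, 6): LHS = e^13 ≈ 442413.4, RHS = e^6 + e^7 ≈ 1500 → fails

No pair satisfies the claim.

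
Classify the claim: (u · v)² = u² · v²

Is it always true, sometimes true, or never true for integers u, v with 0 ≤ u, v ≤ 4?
The identity holds for every pair in the range. For instance at (u, v) = (2, 1): both sides equal 4.

Answer: Always true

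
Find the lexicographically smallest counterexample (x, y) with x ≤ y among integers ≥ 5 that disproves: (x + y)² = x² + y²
(x, y) = (5, 5)

Substituting (5, 5) into the claim:
LHS = (5 + 5)² = 100
RHS = 5² + 5² = 50

Since LHS ≠ RHS, this pair disproves the claim, and no lexicographically smaller pair (x ≤ y, integers ≥ 5) does.

For instance (5, 6) is also a counterexample (LHS = 121, RHS = 61), but it's lexicographically larger.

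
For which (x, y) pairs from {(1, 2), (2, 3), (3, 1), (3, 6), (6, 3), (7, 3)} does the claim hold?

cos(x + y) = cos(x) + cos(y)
None

Testing each pair:
(1, 2): LHS = cos(3) ≈ -0.99, RHS = cos(2) + cos(1) ≈ 0.1242 → fails
(2, 3): LHS = cos(5) ≈ 0.2837, RHS = cos(3) + cos(2) ≈ -1.406 → fails
(3, 1): LHS = cos(4) ≈ -0.6536, RHS = cos(3) + cos(1) ≈ -0.4497 → fails
(3, 6): LHS = cos(9) ≈ -0.9111, RHS = cos(3) + cos(6) ≈ -0.02982 → fails
(6, 3): LHS = cos(9) ≈ -0.9111, RHS = cos(3) + cos(6) ≈ -0.02982 → fails
(7, 3): LHS = cos(10) ≈ -0.8391, RHS = cos(3) + cos(7) ≈ -0.2361 → fails

No pair satisfies the claim.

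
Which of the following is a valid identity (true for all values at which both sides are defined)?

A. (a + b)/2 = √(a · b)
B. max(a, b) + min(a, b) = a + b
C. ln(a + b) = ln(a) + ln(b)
B

A: fails at (1, 3) — LHS = 2, RHS = √(3) ≈ 1.732.
B: holds — e.g. at (1, 1), both sides equal 2.
C: fails at (4, 6) — LHS = ln(10) ≈ 2.303, RHS = ln(4) + ln(6) ≈ 3.178.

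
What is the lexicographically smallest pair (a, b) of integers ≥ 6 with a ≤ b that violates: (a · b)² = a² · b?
Substituting (6, 6) into the claim:
LHS = (6 · 6)² = 1296
RHS = 6² · 6 = 216

Since LHS ≠ RHS, this pair disproves the claim, and no lexicographically smaller pair (a ≤ b, integers ≥ 6) does.

For instance (10, 12) is also a counterexample (LHS = 14400, RHS = 1200), but it's lexicographically larger.

Answer: (a, b) = (6, 6)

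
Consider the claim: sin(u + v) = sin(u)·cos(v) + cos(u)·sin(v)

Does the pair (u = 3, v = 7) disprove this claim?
Substituting u = 3, v = 7:
LHS = sin(3 + 7) = sin(10) ≈ -0.544
RHS = sin(3)·cos(7) + cos(3)·sin(7) = sin(7)·cos(3) + sin(3)·cos(7) ≈ -0.544

The sides agree, so this pair does not disprove the claim.

Answer: No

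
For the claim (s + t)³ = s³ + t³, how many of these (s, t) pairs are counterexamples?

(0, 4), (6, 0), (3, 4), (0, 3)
1

Testing each pair:
(0, 4): LHS = 64, RHS = 64 → satisfies claim
(6, 0): LHS = 216, RHS = 216 → satisfies claim
(3, 4): LHS = 343, RHS = 91 → counterexample
(0, 3): LHS = 27, RHS = 27 → satisfies claim

That makes 1 counterexample.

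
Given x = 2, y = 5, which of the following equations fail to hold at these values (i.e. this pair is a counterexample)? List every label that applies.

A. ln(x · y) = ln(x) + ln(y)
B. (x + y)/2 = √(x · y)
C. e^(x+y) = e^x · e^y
Evaluating each claim at the given values:
A. LHS = ln(10) ≈ 2.303, RHS = ln(2) + ln(5) ≈ 2.303 → holds here (LHS = RHS)
B. LHS = 7/2, RHS = √(10) ≈ 3.162 → fails here (LHS ≠ RHS)
C. LHS = e^7 ≈ 1097, RHS = e^7 ≈ 1097 → holds here (LHS = RHS)

Answer: B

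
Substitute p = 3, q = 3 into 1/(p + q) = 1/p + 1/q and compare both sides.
LHS = 1/(3 + 3) = 1/6
RHS = 1/3 + 1/3 = 2/3

LHS ≠ RHS, so the equation does not hold here.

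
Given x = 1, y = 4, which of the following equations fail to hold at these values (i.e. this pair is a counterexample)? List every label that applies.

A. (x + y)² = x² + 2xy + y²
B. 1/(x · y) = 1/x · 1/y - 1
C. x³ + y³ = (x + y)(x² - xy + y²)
Evaluating each claim at the given values:
A. LHS = 25, RHS = 25 → holds here (LHS = RHS)
B. LHS = 1/4, RHS = -3/4 → fails here (LHS ≠ RHS)
C. LHS = 65, RHS = 65 → holds here (LHS = RHS)

Answer: B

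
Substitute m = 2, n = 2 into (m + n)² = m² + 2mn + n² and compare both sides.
LHS = (2 + 2)² = 16
RHS = 2² + 2·2·2 + 2² = 16

LHS = RHS: the two sides agree.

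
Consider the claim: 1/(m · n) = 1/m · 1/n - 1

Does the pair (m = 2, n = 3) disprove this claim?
Yes

Substituting m = 2, n = 3:
LHS = 1/(2 · 3) = 1/6
RHS = 1/2 · 1/3 - 1 = -5/6

Since LHS ≠ RHS, this pair disproves the claim.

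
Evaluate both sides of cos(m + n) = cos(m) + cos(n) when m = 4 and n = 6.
LHS = cos(4 + 6) = cos(10) ≈ -0.8391
RHS = cos(4) + cos(6) ≈ 0.3065

LHS ≠ RHS (they differ by about 1.146), so the equation does not hold here.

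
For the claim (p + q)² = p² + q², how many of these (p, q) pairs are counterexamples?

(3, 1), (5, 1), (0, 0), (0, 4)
2

Testing each pair:
(3, 1): LHS = 16, RHS = 10 → counterexample
(5, 1): LHS = 36, RHS = 26 → counterexample
(0, 0): LHS = 0, RHS = 0 → satisfies claim
(0, 4): LHS = 16, RHS = 16 → satisfies claim

That makes 2 counterexamples.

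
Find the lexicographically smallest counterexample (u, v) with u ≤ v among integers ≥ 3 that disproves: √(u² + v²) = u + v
(u, v) = (3, 3)

Substituting (3, 3) into the claim:
LHS = √(3² + 3²) = 3·√(2) ≈ 4.243
RHS = 3 + 3 = 6

Since LHS ≠ RHS, this pair disproves the claim, and no lexicographically smaller pair (u ≤ v, integers ≥ 3) does.

For instance (5, 8) is also a counterexample (LHS = √(89) ≈ 9.434, RHS = 13), but it's lexicographically larger.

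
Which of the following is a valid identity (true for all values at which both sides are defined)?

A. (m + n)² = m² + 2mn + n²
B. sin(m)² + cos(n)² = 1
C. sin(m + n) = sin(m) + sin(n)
A: holds — e.g. at (5, 5), both sides equal 100.
B: fails at (1, 4) — LHS = cos(4)² + sin(1)² ≈ 1.135, RHS = 1.
C: fails at (1, 5) — LHS = sin(6) ≈ -0.2794, RHS = sin(5) + sin(1) ≈ -0.1175.

Answer: A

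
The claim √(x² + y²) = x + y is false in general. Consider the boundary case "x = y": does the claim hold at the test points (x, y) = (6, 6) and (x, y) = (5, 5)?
At (6, 6): LHS = 6·√(2) ≈ 8.485 ≠ RHS = 12
At (5, 5): LHS = 5·√(2) ≈ 7.071 ≠ RHS = 10

Answer: No, fails at both test points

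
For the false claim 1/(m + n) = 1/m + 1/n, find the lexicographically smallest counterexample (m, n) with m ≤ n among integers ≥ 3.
(m, n) = (3, 3)

Substituting (3, 3) into the claim:
LHS = 1/(3 + 3) = 1/6
RHS = 1/3 + 1/3 = 2/3

Since LHS ≠ RHS, this pair disproves the claim, and no lexicographically smaller pair (m ≤ n, integers ≥ 3) does.

For instance (5, 6) is also a counterexample (LHS = 1/11, RHS = 11/30), but it's lexicographically larger.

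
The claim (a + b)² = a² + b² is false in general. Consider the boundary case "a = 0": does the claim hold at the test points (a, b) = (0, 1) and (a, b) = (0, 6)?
At (0, 1): LHS = 1, RHS = 1 → equal
At (0, 6): LHS = 36, RHS = 36 → equal

So the claim does hold at both of these boundary points, even though it is not an identity.

Answer: Yes, holds at both test points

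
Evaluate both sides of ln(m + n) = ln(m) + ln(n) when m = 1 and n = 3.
LHS = ln(1 + 3) = ln(4) ≈ 1.386
RHS = ln(1) + ln(3) = ln(3) ≈ 1.099

LHS ≠ RHS (they differ by about 0.2877), so the equation does not hold here.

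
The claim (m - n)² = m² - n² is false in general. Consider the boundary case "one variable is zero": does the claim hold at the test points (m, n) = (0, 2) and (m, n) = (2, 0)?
Only at (2, 0)

At (0, 2): LHS = 4 ≠ RHS = -4
At (2, 0): LHS = 4, RHS = 4 → equal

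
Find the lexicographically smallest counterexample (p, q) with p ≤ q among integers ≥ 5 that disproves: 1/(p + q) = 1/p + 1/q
(p, q) = (5, 5)

Substituting (5, 5) into the claim:
LHS = 1/(5 + 5) = 1/10
RHS = 1/5 + 1/5 = 2/5

Since LHS ≠ RHS, this pair disproves the claim, and no lexicographically smaller pair (p ≤ q, integers ≥ 5) does.

For instance (9, 10) is also a counterexample (LHS = 1/19, RHS = 19/90), but it's lexicographically larger.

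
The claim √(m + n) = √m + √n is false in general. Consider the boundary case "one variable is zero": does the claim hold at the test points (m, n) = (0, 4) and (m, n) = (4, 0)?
At (0, 4): LHS = 2, RHS = 2 → equal
At (4, 0): LHS = 2, RHS = 2 → equal

So the claim does hold at both of these boundary points, even though it is not an identity.

Answer: Yes, holds at both test points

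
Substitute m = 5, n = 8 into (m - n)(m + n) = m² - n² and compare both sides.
LHS = (5 - 8)(5 + 8) = -39
RHS = 5² - 8² = -39

LHS = RHS: the two sides agree.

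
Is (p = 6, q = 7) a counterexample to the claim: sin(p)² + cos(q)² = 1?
Yes

Substituting p = 6, q = 7:
LHS = sin(6)² + cos(7)² ≈ 0.6464
RHS = 1

Since LHS ≠ RHS, this pair disproves the claim.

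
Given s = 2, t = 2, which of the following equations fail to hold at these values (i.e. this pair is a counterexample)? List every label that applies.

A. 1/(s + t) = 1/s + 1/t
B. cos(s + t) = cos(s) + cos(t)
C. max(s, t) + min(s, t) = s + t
A, B

Evaluating each claim at the given values:
A. LHS = 1/4, RHS = 1 → fails here (LHS ≠ RHS)
B. LHS = cos(4) ≈ -0.6536, RHS = 2·cos(2) ≈ -0.8323 → fails here (LHS ≠ RHS)
C. LHS = 4, RHS = 4 → holds here (LHS = RHS)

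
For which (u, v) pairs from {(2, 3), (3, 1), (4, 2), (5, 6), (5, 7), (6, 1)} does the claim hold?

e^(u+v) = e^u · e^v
Testing each pair:
(2, 3): LHS = e^5 ≈ 148.4, RHS = e^5 ≈ 148.4 → holds
(3, 1): LHS = e^4 ≈ 54.6, RHS = e^4 ≈ 54.6 → holds
(4, 2): LHS = e^6 ≈ 403.4, RHS = e^6 ≈ 403.4 → holds
(5, 6): LHS = e^11 ≈ 59874.1, RHS = e^11 ≈ 59874.1 → holds
(5, 7): LHS = e^12 ≈ 162754.8, RHS = e^12 ≈ 162754.8 → holds
(6, 1): LHS = e^7 ≈ 1097, RHS = e^7 ≈ 1097 → holds

Every pair satisfies the claim.

Answer: All pairs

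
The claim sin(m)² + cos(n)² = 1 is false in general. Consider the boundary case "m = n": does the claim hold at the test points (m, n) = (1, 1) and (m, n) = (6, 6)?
At (1, 1): LHS = cos(1)² + sin(1)² = 1, RHS = 1 → equal
At (6, 6): LHS = sin(6)² + cos(6)² = 1, RHS = 1 → equal

So the claim does hold at both of these boundary points, even though it is not an identity.

Answer: Yes, holds at both test points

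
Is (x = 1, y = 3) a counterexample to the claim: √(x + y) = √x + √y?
Yes

Substituting x = 1, y = 3:
LHS = √(1 + 3) = 2
RHS = √1 + √3 = 1 + √(3) ≈ 2.732

Since LHS ≠ RHS, this pair disproves the claim.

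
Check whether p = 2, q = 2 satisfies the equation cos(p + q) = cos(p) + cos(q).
Substituting p = 2, q = 2:

LHS = cos(2 + 2) = cos(4) ≈ -0.6536
RHS = cos(2) + cos(2) = 2·cos(2) ≈ -0.8323

LHS ≠ RHS, so the equation does not hold at this point.

Answer: Fails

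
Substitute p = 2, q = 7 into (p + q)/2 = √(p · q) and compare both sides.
LHS = (2 + 7)/2 = 9/2
RHS = √(2 · 7) = √(14) ≈ 3.742

LHS ≠ RHS (they differ by about 0.7583), so the equation does not hold here.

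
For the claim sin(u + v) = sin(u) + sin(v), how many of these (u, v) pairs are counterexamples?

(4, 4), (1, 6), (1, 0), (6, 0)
Testing each pair:
(4, 4): LHS = sin(8) ≈ 0.9894, RHS = 2·sin(4) ≈ -1.514 → counterexample
(1, 6): LHS = sin(7) ≈ 0.657, RHS = sin(6) + sin(1) ≈ 0.5621 → counterexample
(1, 0): LHS = sin(1) ≈ 0.8415, RHS = sin(1) ≈ 0.8415 → satisfies claim
(6, 0): LHS = sin(6) ≈ -0.2794, RHS = sin(6) ≈ -0.2794 → satisfies claim

That makes 2 counterexamples.

Answer: 2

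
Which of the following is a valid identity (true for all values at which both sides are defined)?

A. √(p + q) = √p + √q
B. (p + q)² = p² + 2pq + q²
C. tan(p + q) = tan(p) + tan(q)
B

A: fails at (2, 3) — LHS = √(5) ≈ 2.236, RHS = √(2) + √(3) ≈ 3.146.
B: holds — e.g. at (2, 4), both sides equal 36.
C: fails at (3, 7) — LHS = tan(10) ≈ 0.6484, RHS = tan(3) + tan(7) ≈ 0.7289.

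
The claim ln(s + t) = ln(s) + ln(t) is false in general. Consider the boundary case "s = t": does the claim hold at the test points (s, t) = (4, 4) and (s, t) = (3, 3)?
No, fails at both test points

At (4, 4): LHS = ln(8) ≈ 2.079 ≠ RHS = 2·ln(4) ≈ 2.773
At (3, 3): LHS = ln(6) ≈ 1.792 ≠ RHS = 2·ln(3) ≈ 2.197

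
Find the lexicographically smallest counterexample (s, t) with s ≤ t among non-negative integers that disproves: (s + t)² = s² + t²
Substituting (1, 1) into the claim:
LHS = (1 + 1)² = 4
RHS = 1² + 1² = 2

Since LHS ≠ RHS, this pair disproves the claim, and no lexicographically smaller pair (s ≤ t, non-negative integers) does.

For instance (4, 5) is also a counterexample (LHS = 81, RHS = 41), but it's lexicographically larger.

Answer: (s, t) = (1, 1)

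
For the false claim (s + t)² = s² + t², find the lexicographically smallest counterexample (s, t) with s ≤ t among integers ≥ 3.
Substituting (3, 3) into the claim:
LHS = (3 + 3)² = 36
RHS = 3² + 3² = 18

Since LHS ≠ RHS, this pair disproves the claim, and no lexicographically smaller pair (s ≤ t, integers ≥ 3) does.

For instance (4, 5) is also a counterexample (LHS = 81, RHS = 41), but it's lexicographically larger.

Answer: (s, t) = (3, 3)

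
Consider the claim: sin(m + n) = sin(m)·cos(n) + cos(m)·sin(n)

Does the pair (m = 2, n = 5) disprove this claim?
No

Substituting m = 2, n = 5:
LHS = sin(2 + 5) = sin(7) ≈ 0.657
RHS = sin(2)·cos(5) + cos(2)·sin(5) = sin(2)·cos(5) + sin(5)·cos(2) ≈ 0.657

The sides agree, so this pair does not disprove the claim.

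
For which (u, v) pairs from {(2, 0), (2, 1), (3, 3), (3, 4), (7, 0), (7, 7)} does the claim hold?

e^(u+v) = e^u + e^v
None

Testing each pair:
(2, 0): LHS = e^2 ≈ 7.389, RHS = 1 + e^2 ≈ 8.389 → fails
(2, 1): LHS = e^3 ≈ 20.09, RHS = e + e^2 ≈ 10.11 → fails
(3, 3): LHS = e^6 ≈ 403.4, RHS = 2·e^3 ≈ 40.17 → fails
(3, 4): LHS = e^7 ≈ 1097, RHS = e^3 + e^4 ≈ 74.68 → fails
(7, 0): LHS = e^7 ≈ 1097, RHS = 1 + e^7 ≈ 1098 → fails
(7, 7): LHS = e^14 ≈ 1202604.3, RHS = 2·e^7 ≈ 2193 → fails

No pair satisfies the claim.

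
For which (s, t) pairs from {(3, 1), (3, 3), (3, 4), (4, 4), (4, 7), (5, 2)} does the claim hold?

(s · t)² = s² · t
Testing each pair:
(3, 1): LHS = 9, RHS = 9 → holds
(3, 3): LHS = 81, RHS = 27 → fails
(3, 4): LHS = 144, RHS = 36 → fails
(4, 4): LHS = 256, RHS = 64 → fails
(4, 7): LHS = 784, RHS = 112 → fails
(5, 2): LHS = 100, RHS = 50 → fails

1 of 6 pairs satisfies the claim.

Answer: (3, 1)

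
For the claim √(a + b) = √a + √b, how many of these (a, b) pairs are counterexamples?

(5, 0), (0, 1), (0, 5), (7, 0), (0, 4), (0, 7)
Testing each pair:
(5, 0): LHS = √(5) ≈ 2.236, RHS = √(5) ≈ 2.236 → satisfies claim
(0, 1): LHS = 1, RHS = 1 → satisfies claim
(0, 5): LHS = √(5) ≈ 2.236, RHS = √(5) ≈ 2.236 → satisfies claim
(7, 0): LHS = √(7) ≈ 2.646, RHS = √(7) ≈ 2.646 → satisfies claim
(0, 4): LHS = 2, RHS = 2 → satisfies claim
(0, 7): LHS = √(7) ≈ 2.646, RHS = √(7) ≈ 2.646 → satisfies claim

That makes 0 counterexamples.

Answer: 0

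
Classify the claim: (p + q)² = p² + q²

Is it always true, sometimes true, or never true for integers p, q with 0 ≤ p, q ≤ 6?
It holds at (p, q) = (0, 3) (both sides equal 9), but fails at (p, q) = (5, 1) (LHS = 36, RHS = 26).

Answer: Sometimes true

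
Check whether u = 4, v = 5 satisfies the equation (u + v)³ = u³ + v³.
Fails

Substituting u = 4, v = 5:

LHS = (4 + 5)³ = 729
RHS = 4³ + 5³ = 189

LHS ≠ RHS, so the equation does not hold at this point.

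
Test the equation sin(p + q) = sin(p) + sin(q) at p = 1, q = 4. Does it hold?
Fails

Substituting p = 1, q = 4:

LHS = sin(1 + 4) = sin(5) ≈ -0.9589
RHS = sin(1) + sin(4) ≈ 0.08467

LHS ≠ RHS, so the equation does not hold at this point.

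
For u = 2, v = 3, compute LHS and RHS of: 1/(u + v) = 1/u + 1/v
LHS = 1/(2 + 3) = 1/5
RHS = 1/2 + 1/3 = 5/6

LHS ≠ RHS, so the equation does not hold here.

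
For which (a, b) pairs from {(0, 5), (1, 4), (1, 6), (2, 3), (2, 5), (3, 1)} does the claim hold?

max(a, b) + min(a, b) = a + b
All pairs

Testing each pair:
(0, 5): LHS = 5, RHS = 5 → holds
(1, 4): LHS = 5, RHS = 5 → holds
(1, 6): LHS = 7, RHS = 7 → holds
(2, 3): LHS = 5, RHS = 5 → holds
(2, 5): LHS = 7, RHS = 7 → holds
(3, 1): LHS = 4, RHS = 4 → holds

Every pair satisfies the claim.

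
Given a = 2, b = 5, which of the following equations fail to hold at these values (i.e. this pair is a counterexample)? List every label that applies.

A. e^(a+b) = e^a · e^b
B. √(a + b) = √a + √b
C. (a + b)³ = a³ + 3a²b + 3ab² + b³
Evaluating each claim at the given values:
A. LHS = e^7 ≈ 1097, RHS = e^7 ≈ 1097 → holds here (LHS = RHS)
B. LHS = √(7) ≈ 2.646, RHS = √(2) + √(5) ≈ 3.65 → fails here (LHS ≠ RHS)
C. LHS = 343, RHS = 343 → holds here (LHS = RHS)

Answer: B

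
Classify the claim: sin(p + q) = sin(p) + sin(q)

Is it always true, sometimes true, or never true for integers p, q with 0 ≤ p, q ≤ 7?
It holds at (p, q) = (0, 2) (both sides equal sin(2) ≈ 0.9093), but fails at (p, q) = (5, 5) (LHS = sin(10) ≈ -0.544, RHS = 2·sin(5) ≈ -1.918).

Answer: Sometimes true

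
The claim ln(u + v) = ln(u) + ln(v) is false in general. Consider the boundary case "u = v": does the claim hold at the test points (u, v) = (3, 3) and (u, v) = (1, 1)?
No, fails at both test points

At (3, 3): LHS = ln(6) ≈ 1.792 ≠ RHS = 2·ln(3) ≈ 2.197
At (1, 1): LHS = ln(2) ≈ 0.6931 ≠ RHS = 0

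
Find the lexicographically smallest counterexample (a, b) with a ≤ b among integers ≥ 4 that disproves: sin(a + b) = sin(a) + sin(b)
(a, b) = (4, 4)

Substituting (4, 4) into the claim:
LHS = sin(4 + 4) = sin(8) ≈ 0.9894
RHS = sin(4) + sin(4) = 2·sin(4) ≈ -1.514

Since LHS ≠ RHS, this pair disproves the claim, and no lexicographically smaller pair (a ≤ b, integers ≥ 4) does.

For instance (4, 10) is also a counterexample (LHS = sin(14) ≈ 0.9906, RHS = sin(4) + sin(10) ≈ -1.301), but it's lexicographically larger.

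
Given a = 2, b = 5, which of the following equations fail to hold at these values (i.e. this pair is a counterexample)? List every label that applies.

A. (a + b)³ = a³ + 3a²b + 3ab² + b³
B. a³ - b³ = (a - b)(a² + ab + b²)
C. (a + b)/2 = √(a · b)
C

Evaluating each claim at the given values:
A. LHS = 343, RHS = 343 → holds here (LHS = RHS)
B. LHS = -117, RHS = -117 → holds here (LHS = RHS)
C. LHS = 7/2, RHS = √(10) ≈ 3.162 → fails here (LHS ≠ RHS)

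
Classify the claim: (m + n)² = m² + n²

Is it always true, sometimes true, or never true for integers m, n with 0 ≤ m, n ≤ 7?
It holds at (m, n) = (0, 2) (both sides equal 4), but fails at (m, n) = (6, 4) (LHS = 100, RHS = 52).

Answer: Sometimes true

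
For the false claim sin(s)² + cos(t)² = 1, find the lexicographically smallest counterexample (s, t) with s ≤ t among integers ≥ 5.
At (5, 5): both sides equal 1, so it holds there.

Substituting (5, 6) into the claim:
LHS = sin(5)² + cos(6)² ≈ 1.841
RHS = 1

Since LHS ≠ RHS, this pair disproves the claim, and no lexicographically smaller pair (s ≤ t, integers ≥ 5) does.

For instance (6, 9) is also a counterexample (LHS = sin(6)² + cos(9)² ≈ 0.9082, RHS = 1), but it's lexicographically larger.

Answer: (s, t) = (5, 6)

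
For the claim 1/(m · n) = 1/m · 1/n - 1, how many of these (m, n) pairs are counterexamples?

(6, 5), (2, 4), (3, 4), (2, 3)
4

Testing each pair:
(6, 5): LHS = 1/30, RHS = -29/30 → counterexample
(2, 4): LHS = 1/8, RHS = -7/8 → counterexample
(3, 4): LHS = 1/12, RHS = -11/12 → counterexample
(2, 3): LHS = 1/6, RHS = -5/6 → counterexample

That makes 4 counterexamples.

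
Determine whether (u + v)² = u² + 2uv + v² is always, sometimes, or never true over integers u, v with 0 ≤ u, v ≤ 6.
Always true

The identity holds for every pair in the range. For instance at (u, v) = (0, 5): both sides equal 25.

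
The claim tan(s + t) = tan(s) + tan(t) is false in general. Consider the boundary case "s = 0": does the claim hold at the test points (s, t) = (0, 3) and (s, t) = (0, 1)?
Yes, holds at both test points

At (0, 3): LHS = tan(3) ≈ -0.1425, RHS = tan(3) ≈ -0.1425 → equal
At (0, 1): LHS = tan(1) ≈ 1.557, RHS = tan(1) ≈ 1.557 → equal

So the claim does hold at both of these boundary points, even though it is not an identity.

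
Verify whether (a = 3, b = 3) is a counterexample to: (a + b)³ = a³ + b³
Yes

Substituting a = 3, b = 3:
LHS = (3 + 3)³ = 216
RHS = 3³ + 3³ = 54

Since LHS ≠ RHS, this pair disproves the claim.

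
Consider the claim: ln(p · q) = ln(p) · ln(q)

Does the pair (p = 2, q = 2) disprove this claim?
Substituting p = 2, q = 2:
LHS = ln(2 · 2) = ln(4) ≈ 1.386
RHS = ln(2) · ln(2) = ln(2)² ≈ 0.4805

Since LHS ≠ RHS, this pair disproves the claim.

Answer: Yes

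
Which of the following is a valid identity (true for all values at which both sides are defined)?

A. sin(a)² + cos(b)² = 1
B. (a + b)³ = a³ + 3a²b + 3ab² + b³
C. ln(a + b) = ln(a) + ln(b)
A: fails at (6, 7) — LHS = sin(6)² + cos(7)² ≈ 0.6464, RHS = 1.
B: holds — e.g. at (2, 2), both sides equal 64.
C: fails at (3, 3) — LHS = ln(6) ≈ 1.792, RHS = 2·ln(3) ≈ 2.197.

Answer: B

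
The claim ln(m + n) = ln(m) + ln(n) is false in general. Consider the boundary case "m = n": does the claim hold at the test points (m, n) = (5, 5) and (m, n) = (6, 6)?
No, fails at both test points

At (5, 5): LHS = ln(10) ≈ 2.303 ≠ RHS = 2·ln(5) ≈ 3.219
At (6, 6): LHS = ln(12) ≈ 2.485 ≠ RHS = 2·ln(6) ≈ 3.584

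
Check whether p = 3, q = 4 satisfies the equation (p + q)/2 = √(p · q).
Fails

Substituting p = 3, q = 4:

LHS = (3 + 4)/2 = 7/2
RHS = √(3 · 4) = 2·√(3) ≈ 3.464

LHS ≠ RHS, so the equation does not hold at this point.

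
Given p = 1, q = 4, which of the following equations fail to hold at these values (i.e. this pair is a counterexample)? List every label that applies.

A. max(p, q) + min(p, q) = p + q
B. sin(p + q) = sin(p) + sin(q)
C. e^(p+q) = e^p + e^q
Evaluating each claim at the given values:
A. LHS = 5, RHS = 5 → holds here (LHS = RHS)
B. LHS = sin(5) ≈ -0.9589, RHS = sin(4) + sin(1) ≈ 0.08467 → fails here (LHS ≠ RHS)
C. LHS = e^5 ≈ 148.4, RHS = e + e^4 ≈ 57.32 → fails here (LHS ≠ RHS)

Answer: B, C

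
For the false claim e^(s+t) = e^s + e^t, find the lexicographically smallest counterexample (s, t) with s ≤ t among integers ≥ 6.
(s, t) = (6, 6)

Substituting (6, 6) into the claim:
LHS = e^(6+6) = e^12 ≈ 162754.8
RHS = e^6 + e^6 = 2·e^6 ≈ 806.9

Since LHS ≠ RHS, this pair disproves the claim, and no lexicographically smaller pair (s ≤ t, integers ≥ 6) does.

For instance (12, 12) is also a counterexample (LHS = e^24 ≈ 26489122129.8, RHS = 2·e^12 ≈ 325509.6), but it's lexicographically larger.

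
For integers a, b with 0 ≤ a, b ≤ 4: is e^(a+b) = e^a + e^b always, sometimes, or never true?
The claim fails for every pair in the range. For instance at (a, b) = (1, 4): LHS = e^5 ≈ 148.4, RHS = e + e^4 ≈ 57.32.

Answer: Never true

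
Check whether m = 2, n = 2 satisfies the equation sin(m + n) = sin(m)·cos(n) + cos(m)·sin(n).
Holds

Substituting m = 2, n = 2:

LHS = sin(2 + 2) = sin(4) ≈ -0.7568
RHS = sin(2)·cos(2) + cos(2)·sin(2) = 2·sin(2)·cos(2) ≈ -0.7568

LHS = RHS, so the equation holds at this point.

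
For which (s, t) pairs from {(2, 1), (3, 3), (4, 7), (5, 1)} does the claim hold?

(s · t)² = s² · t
(2, 1), (5, 1)

Testing each pair:
(2, 1): LHS = 4, RHS = 4 → holds
(3, 3): LHS = 81, RHS = 27 → fails
(4, 7): LHS = 784, RHS = 112 → fails
(5, 1): LHS = 25, RHS = 25 → holds

2 of 4 pairs satisfy the claim.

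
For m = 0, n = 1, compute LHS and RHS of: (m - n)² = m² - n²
LHS = (0 - 1)² = 1
RHS = 0² - 1² = -1

LHS ≠ RHS, so the equation does not hold here.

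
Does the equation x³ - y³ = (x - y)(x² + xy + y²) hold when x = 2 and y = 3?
Substituting x = 2, y = 3:

LHS = 2³ - 3³ = -19
RHS = (2 - 3)(2² + 2·3 + 3²) = -19

LHS = RHS, so the equation holds at this point.

Answer: Holds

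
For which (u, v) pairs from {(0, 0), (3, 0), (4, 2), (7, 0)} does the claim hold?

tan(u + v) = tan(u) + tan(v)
(0, 0), (3, 0), (7, 0)

Testing each pair:
(0, 0): LHS = 0, RHS = 0 → holds
(3, 0): LHS = tan(3) ≈ -0.1425, RHS = tan(3) ≈ -0.1425 → holds
(4, 2): LHS = tan(6) ≈ -0.291, RHS = tan(2) + tan(4) ≈ -1.027 → fails
(7, 0): LHS = tan(7) ≈ 0.8714, RHS = tan(7) ≈ 0.8714 → holds

3 of 4 pairs satisfy the claim.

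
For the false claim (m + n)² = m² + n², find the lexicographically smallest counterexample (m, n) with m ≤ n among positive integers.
(m, n) = (1, 1)

Substituting (1, 1) into the claim:
LHS = (1 + 1)² = 4
RHS = 1² + 1² = 2

Since LHS ≠ RHS, this pair disproves the claim, and no lexicographically smaller pair (m ≤ n, positive integers) does.

For instance (2, 7) is also a counterexample (LHS = 81, RHS = 53), but it's lexicographically larger.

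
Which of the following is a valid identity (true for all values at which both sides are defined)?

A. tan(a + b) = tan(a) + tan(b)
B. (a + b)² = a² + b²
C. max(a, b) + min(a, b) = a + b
A: fails at (1, 5) — LHS = tan(6) ≈ -0.291, RHS = tan(5) + tan(1) ≈ -1.823.
B: fails at (2, 5) — LHS = 49, RHS = 29.
C: holds — e.g. at (4, 6), both sides equal 10.

Answer: C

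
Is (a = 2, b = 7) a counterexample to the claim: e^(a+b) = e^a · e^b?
Substituting a = 2, b = 7:
LHS = e^(2+7) = e^9 ≈ 8103
RHS = e^2 · e^7 = e^9 ≈ 8103

The sides agree, so this pair does not disprove the claim.

Answer: No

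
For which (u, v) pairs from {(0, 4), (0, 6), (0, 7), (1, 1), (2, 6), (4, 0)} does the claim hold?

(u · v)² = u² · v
(0, 4), (0, 6), (0, 7), (1, 1), (4, 0)

Testing each pair:
(0, 4): LHS = 0, RHS = 0 → holds
(0, 6): LHS = 0, RHS = 0 → holds
(0, 7): LHS = 0, RHS = 0 → holds
(1, 1): LHS = 1, RHS = 1 → holds
(2, 6): LHS = 144, RHS = 24 → fails
(4, 0): LHS = 0, RHS = 0 → holds

5 of 6 pairs satisfy the claim.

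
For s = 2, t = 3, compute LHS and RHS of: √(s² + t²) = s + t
LHS = √(2² + 3²) = √(13) ≈ 3.606
RHS = 2 + 3 = 5

LHS ≠ RHS (they differ by about 1.394), so the equation does not hold here.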